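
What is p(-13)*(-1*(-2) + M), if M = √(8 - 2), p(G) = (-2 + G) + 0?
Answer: -30 - 15*√6 ≈ -66.742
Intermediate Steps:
p(G) = -2 + G
M = √6 ≈ 2.4495
p(-13)*(-1*(-2) + M) = (-2 - 13)*(-1*(-2) + √6) = -15*(2 + √6) = -30 - 15*√6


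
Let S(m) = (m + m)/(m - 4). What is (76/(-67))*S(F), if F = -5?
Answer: -760/603 ≈ -1.2604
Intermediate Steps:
S(m) = 2*m/(-4 + m) (S(m) = (2*m)/(-4 + m) = 2*m/(-4 + m))
(76/(-67))*S(F) = (76/(-67))*(2*(-5)/(-4 - 5)) = (76*(-1/67))*(2*(-5)/(-9)) = -152*(-5)*(-1)/(67*9) = -76/67*10/9 = -760/603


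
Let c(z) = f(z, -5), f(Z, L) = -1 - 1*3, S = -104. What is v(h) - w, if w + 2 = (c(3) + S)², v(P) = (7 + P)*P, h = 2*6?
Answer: -11434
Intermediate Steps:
h = 12
f(Z, L) = -4 (f(Z, L) = -1 - 3 = -4)
c(z) = -4
v(P) = P*(7 + P)
w = 11662 (w = -2 + (-4 - 104)² = -2 + (-108)² = -2 + 11664 = 11662)
v(h) - w = 12*(7 + 12) - 1*11662 = 12*19 - 11662 = 228 - 11662 = -11434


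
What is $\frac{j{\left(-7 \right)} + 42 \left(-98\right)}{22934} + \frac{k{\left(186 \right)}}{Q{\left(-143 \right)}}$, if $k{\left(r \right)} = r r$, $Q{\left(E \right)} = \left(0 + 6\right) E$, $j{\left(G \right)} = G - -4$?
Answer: $- \frac{132826461}{3279562} \approx -40.501$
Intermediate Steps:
$j{\left(G \right)} = 4 + G$ ($j{\left(G \right)} = G + 4 = 4 + G$)
$Q{\left(E \right)} = 6 E$
$k{\left(r \right)} = r^{2}$
$\frac{j{\left(-7 \right)} + 42 \left(-98\right)}{22934} + \frac{k{\left(186 \right)}}{Q{\left(-143 \right)}} = \frac{\left(4 - 7\right) + 42 \left(-98\right)}{22934} + \frac{186^{2}}{6 \left(-143\right)} = \left(-3 - 4116\right) \frac{1}{22934} + \frac{34596}{-858} = \left(-4119\right) \frac{1}{22934} + 34596 \left(- \frac{1}{858}\right) = - \frac{4119}{22934} - \frac{5766}{143} = - \frac{132826461}{3279562}$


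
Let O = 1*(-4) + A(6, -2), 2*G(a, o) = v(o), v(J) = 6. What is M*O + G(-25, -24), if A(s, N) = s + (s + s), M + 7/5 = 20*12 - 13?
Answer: 15807/5 ≈ 3161.4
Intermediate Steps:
M = 1128/5 (M = -7/5 + (20*12 - 13) = -7/5 + (240 - 13) = -7/5 + 227 = 1128/5 ≈ 225.60)
G(a, o) = 3 (G(a, o) = (½)*6 = 3)
A(s, N) = 3*s (A(s, N) = s + 2*s = 3*s)
O = 14 (O = 1*(-4) + 3*6 = -4 + 18 = 14)
M*O + G(-25, -24) = (1128/5)*14 + 3 = 15792/5 + 3 = 15807/5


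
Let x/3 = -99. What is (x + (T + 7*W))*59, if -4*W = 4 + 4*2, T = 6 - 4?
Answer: -18644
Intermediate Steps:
T = 2
W = -3 (W = -(4 + 4*2)/4 = -(4 + 8)/4 = -¼*12 = -3)
x = -297 (x = 3*(-99) = -297)
(x + (T + 7*W))*59 = (-297 + (2 + 7*(-3)))*59 = (-297 + (2 - 21))*59 = (-297 - 19)*59 = -316*59 = -18644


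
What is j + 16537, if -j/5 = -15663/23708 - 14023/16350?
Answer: 641311059127/38762580 ≈ 16545.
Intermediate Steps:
j = 294273667/38762580 (j = -5*(-15663/23708 - 14023/16350) = -5*(-294273667/193812900) = 294273667/38762580 ≈ 7.5917)
j + 16537 = 294273667/38762580 + 16537 = 641311059127/38762580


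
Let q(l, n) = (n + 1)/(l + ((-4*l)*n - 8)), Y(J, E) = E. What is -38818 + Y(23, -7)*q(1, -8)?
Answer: -970401/25 ≈ -38816.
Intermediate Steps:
q(l, n) = (1 + n)/(-8 + l - 4*l*n) (q(l, n) = (1 + n)/(l + (-4*l*n - 8)) = (1 + n)/(l + (-8 - 4*l*n)) = (1 + n)/(-8 + l - 4*l*n))
-38818 + Y(23, -7)*q(1, -8) = -38818 - 7*(-1 - 1*(-8))/(8 - 1*1 + 4*1*(-8)) = -38818 - 7*(-1 + 8)/(8 - 1 - 32) = -38818 - 7*7/(-25) = -38818 - (-7)*7/25 = -38818 - 7*(-7/25) = -38818 + 49/25 = -970401/25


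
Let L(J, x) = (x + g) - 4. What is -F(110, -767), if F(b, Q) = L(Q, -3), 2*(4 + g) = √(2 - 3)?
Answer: 11 - I/2 ≈ 11.0 - 0.5*I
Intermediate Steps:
g = -4 + I/2 (g = -4 + √(2 - 3)/2 = -4 + √(-1)/2 = -4 + I/2 ≈ -4.0 + 0.5*I)
L(J, x) = -8 + x + I/2 (L(J, x) = (x + (-4 + I/2)) - 4 = (-4 + x + I/2) - 4 = -8 + x + I/2)
F(b, Q) = -11 + I/2 (F(b, Q) = -8 - 3 + I/2 = -11 + I/2)
-F(110, -767) = -(-11 + I/2) = 11 - I/2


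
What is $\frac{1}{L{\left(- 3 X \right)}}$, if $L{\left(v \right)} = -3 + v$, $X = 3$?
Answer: $- \frac{1}{12} \approx -0.083333$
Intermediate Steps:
$\frac{1}{L{\left(- 3 X \right)}} = \frac{1}{-3 - 9} = \frac{1}{-12} = - \frac{1}{12}$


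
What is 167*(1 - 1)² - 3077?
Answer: -3077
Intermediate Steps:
167*(1 - 1)² - 3077 = 167*0² - 3077 = 167*0 - 3077 = 0 - 3077 = -3077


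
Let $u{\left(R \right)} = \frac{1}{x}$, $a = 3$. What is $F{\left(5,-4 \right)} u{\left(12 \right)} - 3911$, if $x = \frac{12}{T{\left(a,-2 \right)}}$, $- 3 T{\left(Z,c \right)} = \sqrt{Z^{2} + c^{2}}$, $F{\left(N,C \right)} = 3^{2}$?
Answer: $-3911 - \frac{\sqrt{13}}{4} \approx -3911.9$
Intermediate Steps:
$F{\left(N,C \right)} = 9$
$T{\left(Z,c \right)} = - \frac{\sqrt{Z^{2} + c^{2}}}{3}$
$x = - \frac{36 \sqrt{13}}{13}$ ($x = \frac{12}{\left(- \frac{1}{3}\right) \sqrt{3^{2} + \left(-2\right)^{2}}} = \frac{12}{\left(- \frac{1}{3}\right) \sqrt{9 + 4}} = \frac{12}{\left(- \frac{1}{3}\right) \sqrt{13}} = 12 \left(- \frac{3 \sqrt{13}}{13}\right) = - \frac{36 \sqrt{13}}{13} \approx -9.9846$)
$u{\left(R \right)} = - \frac{\sqrt{13}}{36}$ ($u{\left(R \right)} = \frac{1}{\left(- \frac{36}{13}\right) \sqrt{13}} = - \frac{\sqrt{13}}{36}$)
$F{\left(5,-4 \right)} u{\left(12 \right)} - 3911 = 9 \left(- \frac{\sqrt{13}}{36}\right) - 3911 = - \frac{\sqrt{13}}{4} - 3911 = -3911 - \frac{\sqrt{13}}{4}$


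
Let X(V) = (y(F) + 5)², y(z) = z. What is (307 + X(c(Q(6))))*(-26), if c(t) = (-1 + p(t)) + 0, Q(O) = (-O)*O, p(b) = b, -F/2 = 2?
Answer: -8008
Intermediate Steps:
F = -4 (F = -2*2 = -4)
Q(O) = -O²
c(t) = -1 + t (c(t) = (-1 + t) + 0 = -1 + t)
X(V) = 1 (X(V) = (-4 + 5)² = 1² = 1)
(307 + X(c(Q(6))))*(-26) = (307 + 1)*(-26) = 308*(-26) = -8008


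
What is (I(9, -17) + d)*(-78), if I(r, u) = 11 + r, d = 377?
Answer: -30966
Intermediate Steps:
(I(9, -17) + d)*(-78) = ((11 + 9) + 377)*(-78) = (20 + 377)*(-78) = 397*(-78) = -30966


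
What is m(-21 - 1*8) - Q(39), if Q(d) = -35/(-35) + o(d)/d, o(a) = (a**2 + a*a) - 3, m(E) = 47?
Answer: -415/13 ≈ -31.923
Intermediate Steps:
o(a) = -3 + 2*a**2 (o(a) = (a**2 + a**2) - 3 = 2*a**2 - 3 = -3 + 2*a**2)
Q(d) = 1 + (-3 + 2*d**2)/d (Q(d) = -35/(-35) + (-3 + 2*d**2)/d = -35*(-1/35) + (-3 + 2*d**2)/d = 1 + (-3 + 2*d**2)/d)
m(-21 - 1*8) - Q(39) = 47 - (1 - 3/39 + 2*39) = 47 - (1 - 3*1/39 + 78) = 47 - (1 - 1/13 + 78) = 47 - 1*1026/13 = 47 - 1026/13 = -415/13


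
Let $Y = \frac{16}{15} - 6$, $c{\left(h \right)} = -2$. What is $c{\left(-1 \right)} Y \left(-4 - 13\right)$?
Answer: $- \frac{2516}{15} \approx -167.73$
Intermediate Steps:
$Y = - \frac{74}{15}$ ($Y = 16 \cdot \frac{1}{15} - 6 = \frac{16}{15} - 6 = - \frac{74}{15} \approx -4.9333$)
$c{\left(-1 \right)} Y \left(-4 - 13\right) = \left(-2\right) \left(- \frac{74}{15}\right) \left(-4 - 13\right) = \frac{148 \left(-4 - 13\right)}{15} = \frac{148}{15} \left(-17\right) = - \frac{2516}{15}$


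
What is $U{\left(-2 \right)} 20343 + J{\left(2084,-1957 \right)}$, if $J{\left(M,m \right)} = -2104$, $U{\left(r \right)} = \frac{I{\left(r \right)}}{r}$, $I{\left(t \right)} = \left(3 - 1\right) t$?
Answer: $38582$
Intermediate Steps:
$I{\left(t \right)} = 2 t$
$U{\left(r \right)} = 2$ ($U{\left(r \right)} = \frac{2 r}{r} = 2$)
$U{\left(-2 \right)} 20343 + J{\left(2084,-1957 \right)} = 2 \cdot 20343 - 2104 = 40686 - 2104 = 38582$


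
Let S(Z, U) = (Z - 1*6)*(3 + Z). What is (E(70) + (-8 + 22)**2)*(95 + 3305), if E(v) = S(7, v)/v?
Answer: 4668200/7 ≈ 6.6689e+5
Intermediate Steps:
S(Z, U) = (-6 + Z)*(3 + Z) (S(Z, U) = (Z - 6)*(3 + Z) = (-6 + Z)*(3 + Z))
E(v) = 10/v (E(v) = (-18 + 7**2 - 3*7)/v = (-18 + 49 - 21)/v = 10/v)
(E(70) + (-8 + 22)**2)*(95 + 3305) = (10/70 + (-8 + 22)**2)*(95 + 3305) = (10*(1/70) + 14**2)*3400 = (1/7 + 196)*3400 = (1373/7)*3400 = 4668200/7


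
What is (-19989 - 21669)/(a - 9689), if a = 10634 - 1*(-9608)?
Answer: -41658/10553 ≈ -3.9475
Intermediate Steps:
a = 20242 (a = 10634 + 9608 = 20242)
(-19989 - 21669)/(a - 9689) = (-19989 - 21669)/(20242 - 9689) = -41658/10553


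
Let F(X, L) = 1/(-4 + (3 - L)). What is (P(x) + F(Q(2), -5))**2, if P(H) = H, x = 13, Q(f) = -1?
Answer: 2809/16 ≈ 175.56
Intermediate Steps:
F(X, L) = 1/(-1 - L)
(P(x) + F(Q(2), -5))**2 = (13 - 1/(1 - 5))**2 = (13 - 1/(-4))**2 = (13 - 1*(-1/4))**2 = (13 + 1/4)**2 = (53/4)**2 = 2809/16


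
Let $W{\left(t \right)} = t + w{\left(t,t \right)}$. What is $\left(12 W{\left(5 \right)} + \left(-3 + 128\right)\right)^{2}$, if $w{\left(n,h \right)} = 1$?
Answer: $38809$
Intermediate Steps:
$W{\left(t \right)} = 1 + t$ ($W{\left(t \right)} = t + 1 = 1 + t$)
$\left(12 W{\left(5 \right)} + \left(-3 + 128\right)\right)^{2} = \left(12 \left(1 + 5\right) + \left(-3 + 128\right)\right)^{2} = \left(12 \cdot 6 + 125\right)^{2} = \left(72 + 125\right)^{2} = 197^{2} = 38809$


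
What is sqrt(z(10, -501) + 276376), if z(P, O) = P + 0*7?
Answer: sqrt(276386) ≈ 525.72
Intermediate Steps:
z(P, O) = P (z(P, O) = P + 0 = P)
sqrt(z(10, -501) + 276376) = sqrt(10 + 276376) = sqrt(276386)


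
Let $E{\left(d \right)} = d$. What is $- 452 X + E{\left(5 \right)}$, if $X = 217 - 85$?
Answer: $-59659$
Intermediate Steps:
$X = 132$
$- 452 X + E{\left(5 \right)} = \left(-452\right) 132 + 5 = -59664 + 5 = -59659$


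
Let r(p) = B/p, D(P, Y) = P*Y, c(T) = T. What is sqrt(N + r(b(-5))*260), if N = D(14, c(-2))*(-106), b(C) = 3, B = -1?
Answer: 2*sqrt(6483)/3 ≈ 53.678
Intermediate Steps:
r(p) = -1/p
N = 2968 (N = (14*(-2))*(-106) = -28*(-106) = 2968)
sqrt(N + r(b(-5))*260) = sqrt(2968 - 1/3*260) = sqrt(2968 - 260/3) = sqrt(8644/3) = 2*sqrt(6483)/3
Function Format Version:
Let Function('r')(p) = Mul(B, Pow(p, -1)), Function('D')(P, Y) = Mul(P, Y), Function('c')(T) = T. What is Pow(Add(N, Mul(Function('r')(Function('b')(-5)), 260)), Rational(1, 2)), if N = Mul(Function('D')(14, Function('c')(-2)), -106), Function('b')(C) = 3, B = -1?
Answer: Mul(Rational(2, 3), Pow(6483, Rational(1, 2))) ≈ 53.678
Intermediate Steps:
Function('r')(p) = Mul(-1, Pow(p, -1))
N = 2968 (N = Mul(Mul(14, -2), -106) = Mul(-28, -106) = 2968)
Pow(Add(N, Mul(Function('r')(Function('b')(-5)), 260)), Rational(1, 2)) = Pow(Add(2968, Mul(Mul(-1, Pow(3, -1)), 260)), Rational(1, 2)) = Pow(Add(2968, Mul(Mul(-1, Rational(1, 3)), 260)), Rational(1, 2)) = Pow(Add(2968, Mul(Rational(-1, 3), 260)), Rational(1, 2)) = Pow(Add(2968, Rational(-260, 3)), Rational(1, 2)) = Pow(Rational(8644, 3), Rational(1, 2)) = Mul(Rational(2, 3), Pow(6483, Rational(1, 2)))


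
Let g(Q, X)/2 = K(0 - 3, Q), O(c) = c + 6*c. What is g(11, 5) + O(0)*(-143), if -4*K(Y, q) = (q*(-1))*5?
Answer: 55/2 ≈ 27.500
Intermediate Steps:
O(c) = 7*c
K(Y, q) = 5*q/4 (K(Y, q) = -q*(-1)*5/4 = -(-q)*5/4 = -(-5)*q/4 = 5*q/4)
g(Q, X) = 5*Q/2 (g(Q, X) = 2*(5*Q/4) = 5*Q/2)
g(11, 5) + O(0)*(-143) = (5/2)*11 + (7*0)*(-143) = 55/2 + 0*(-143) = 55/2 + 0 = 55/2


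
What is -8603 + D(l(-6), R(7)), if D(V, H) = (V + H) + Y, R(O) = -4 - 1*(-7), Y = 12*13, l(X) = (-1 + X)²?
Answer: -8395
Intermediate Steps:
Y = 156
R(O) = 3 (R(O) = -4 + 7 = 3)
D(V, H) = 156 + H + V (D(V, H) = (V + H) + 156 = (H + V) + 156 = 156 + H + V)
-8603 + D(l(-6), R(7)) = -8603 + (156 + 3 + (-1 - 6)²) = -8603 + (156 + 3 + (-7)²) = -8603 + (156 + 3 + 49) = -8603 + 208 = -8395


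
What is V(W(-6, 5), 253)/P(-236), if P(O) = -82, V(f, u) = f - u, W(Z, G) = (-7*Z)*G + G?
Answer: 19/41 ≈ 0.46341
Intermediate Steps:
W(Z, G) = G - 7*G*Z (W(Z, G) = -7*G*Z + G = G - 7*G*Z)
V(W(-6, 5), 253)/P(-236) = (5*(1 - 7*(-6)) - 1*253)/(-82) = (5*(1 + 42) - 253)*(-1/82) = (5*43 - 253)*(-1/82) = (215 - 253)*(-1/82) = -38*(-1/82) = 19/41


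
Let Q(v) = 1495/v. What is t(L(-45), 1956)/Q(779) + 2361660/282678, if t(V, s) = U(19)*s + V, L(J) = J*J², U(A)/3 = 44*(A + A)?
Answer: 356740846762567/70433935 ≈ 5.0649e+6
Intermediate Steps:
U(A) = 264*A (U(A) = 3*(44*(A + A)) = 3*(44*(2*A)) = 3*(88*A) = 264*A)
L(J) = J³
t(V, s) = V + 5016*s (t(V, s) = (264*19)*s + V = 5016*s + V = V + 5016*s)
t(L(-45), 1956)/Q(779) + 2361660/282678 = ((-45)³ + 5016*1956)/((1495/779)) + 2361660/282678 = (-91125 + 9811296)/((1495*(1/779))) + 2361660*(1/282678) = 9720171/(1495/779) + 393610/47113 = 9720171*(779/1495) + 393610/47113 = 7572013209/1495 + 393610/47113 = 356740846762567/70433935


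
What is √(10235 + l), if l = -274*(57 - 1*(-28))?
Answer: I*√13055 ≈ 114.26*I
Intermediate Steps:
l = -23290 (l = -274*(57 + 28) = -274*85 = -23290)
√(10235 + l) = √(10235 - 23290) = √(-13055) = I*√13055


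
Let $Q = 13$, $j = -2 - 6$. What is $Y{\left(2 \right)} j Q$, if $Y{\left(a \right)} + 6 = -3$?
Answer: $936$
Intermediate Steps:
$Y{\left(a \right)} = -9$ ($Y{\left(a \right)} = -6 - 3 = -9$)
$j = -8$ ($j = -2 - 6 = -8$)
$Y{\left(2 \right)} j Q = \left(-9\right) \left(-8\right) 13 = 72 \cdot 13 = 936$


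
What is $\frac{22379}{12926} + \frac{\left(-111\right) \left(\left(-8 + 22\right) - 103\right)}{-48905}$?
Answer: $\frac{42032567}{27484610} \approx 1.5293$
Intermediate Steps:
$\frac{22379}{12926} + \frac{\left(-111\right) \left(\left(-8 + 22\right) - 103\right)}{-48905} = 22379 \cdot \frac{1}{12926} + - 111 \left(14 - 103\right) \left(- \frac{1}{48905}\right) = \frac{973}{562} + \left(-111\right) \left(-89\right) \left(- \frac{1}{48905}\right) = \frac{973}{562} + 9879 \left(- \frac{1}{48905}\right) = \frac{973}{562} - \frac{9879}{48905} = \frac{42032567}{27484610}$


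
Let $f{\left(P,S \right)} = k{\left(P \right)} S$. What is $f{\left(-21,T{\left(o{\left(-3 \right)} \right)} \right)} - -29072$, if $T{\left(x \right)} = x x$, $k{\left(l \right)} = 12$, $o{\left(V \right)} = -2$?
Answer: $29120$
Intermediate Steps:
$T{\left(x \right)} = x^{2}$
$f{\left(P,S \right)} = 12 S$
$f{\left(-21,T{\left(o{\left(-3 \right)} \right)} \right)} - -29072 = 12 \left(-2\right)^{2} - -29072 = 12 \cdot 4 + 29072 = 48 + 29072 = 29120$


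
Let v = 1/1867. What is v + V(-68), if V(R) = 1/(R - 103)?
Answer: -1696/319257 ≈ -0.0053123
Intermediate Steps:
V(R) = 1/(-103 + R)
v = 1/1867 ≈ 0.00053562
v + V(-68) = 1/1867 + 1/(-103 - 68) = 1/1867 + 1/(-171) = 1/1867 - 1/171 = -1696/319257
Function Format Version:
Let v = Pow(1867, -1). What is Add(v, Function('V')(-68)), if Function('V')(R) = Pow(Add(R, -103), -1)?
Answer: Rational(-1696, 319257) ≈ -0.0053123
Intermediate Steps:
Function('V')(R) = Pow(Add(-103, R), -1)
v = Rational(1, 1867) ≈ 0.00053562
Add(v, Function('V')(-68)) = Add(Rational(1, 1867), Pow(Add(-103, -68), -1)) = Add(Rational(1, 1867), Pow(-171, -1)) = Add(Rational(1, 1867), Rational(-1, 171)) = Rational(-1696, 319257)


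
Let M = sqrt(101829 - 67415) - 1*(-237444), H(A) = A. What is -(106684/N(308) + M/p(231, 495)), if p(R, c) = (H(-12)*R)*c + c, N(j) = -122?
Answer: 24393590558/27890115 + sqrt(34414)/1371645 ≈ 874.63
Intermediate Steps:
M = 237444 + sqrt(34414) (M = sqrt(34414) + 237444 = 237444 + sqrt(34414) ≈ 2.3763e+5)
p(R, c) = c - 12*R*c (p(R, c) = (-12*R)*c + c = -12*R*c + c = c - 12*R*c)
-(106684/N(308) + M/p(231, 495)) = -(106684/(-122) + (237444 + sqrt(34414))/((495*(1 - 12*231)))) = -(106684*(-1/122) + (237444 + sqrt(34414))/((495*(1 - 2772)))) = -(-53342/61 + (237444 + sqrt(34414))/((495*(-2771)))) = -(-53342/61 + (237444 + sqrt(34414))/(-1371645)) = -(-53342/61 + (237444 + sqrt(34414))*(-1/1371645)) = -(-53342/61 + (-79148/457215 - sqrt(34414)/1371645)) = -(-24393590558/27890115 - sqrt(34414)/1371645) = 24393590558/27890115 + sqrt(34414)/1371645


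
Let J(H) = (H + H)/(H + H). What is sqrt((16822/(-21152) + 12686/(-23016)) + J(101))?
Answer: I*sqrt(20048045391339)/7606788 ≈ 0.58862*I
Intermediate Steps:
J(H) = 1 (J(H) = (2*H)/((2*H)) = (2*H)*(1/(2*H)) = 1)
sqrt((16822/(-21152) + 12686/(-23016)) + J(101)) = sqrt((16822/(-21152) + 12686/(-23016)) + 1) = sqrt((16822*(-1/21152) + 12686*(-1/23016)) + 1) = sqrt((-8411/10576 - 6343/11508) + 1) = sqrt(-40969339/30427152 + 1) = sqrt(-10542187/30427152) = I*sqrt(20048045391339)/7606788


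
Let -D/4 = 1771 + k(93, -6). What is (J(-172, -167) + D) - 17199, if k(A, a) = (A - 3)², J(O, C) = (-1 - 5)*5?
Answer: -56713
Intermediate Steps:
J(O, C) = -30 (J(O, C) = -6*5 = -30)
k(A, a) = (-3 + A)²
D = -39484 (D = -4*(1771 + (-3 + 93)²) = -4*(1771 + 90²) = -4*(1771 + 8100) = -4*9871 = -39484)
(J(-172, -167) + D) - 17199 = (-30 - 39484) - 17199 = -39514 - 17199 = -56713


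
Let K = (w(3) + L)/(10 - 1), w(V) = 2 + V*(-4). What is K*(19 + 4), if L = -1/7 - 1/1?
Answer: -598/21 ≈ -28.476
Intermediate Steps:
L = -8/7 (L = -1*1/7 - 1*1 = -1/7 - 1 = -8/7 ≈ -1.1429)
w(V) = 2 - 4*V
K = -26/21 (K = ((2 - 4*3) - 8/7)/(10 - 1) = ((2 - 12) - 8/7)/9 = (-10 - 8/7)*(1/9) = -78/7*1/9 = -26/21 ≈ -1.2381)
K*(19 + 4) = -26*(19 + 4)/21 = -26/21*23 = -598/21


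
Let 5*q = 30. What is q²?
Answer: 36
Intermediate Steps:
q = 6 (q = (⅕)*30 = 6)
q² = 6² = 36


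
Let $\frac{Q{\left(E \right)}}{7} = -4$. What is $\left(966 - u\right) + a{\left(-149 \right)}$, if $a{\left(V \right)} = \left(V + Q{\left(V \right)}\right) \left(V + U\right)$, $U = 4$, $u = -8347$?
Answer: $34978$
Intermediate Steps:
$Q{\left(E \right)} = -28$ ($Q{\left(E \right)} = 7 \left(-4\right) = -28$)
$a{\left(V \right)} = \left(-28 + V\right) \left(4 + V\right)$ ($a{\left(V \right)} = \left(V - 28\right) \left(V + 4\right) = \left(-28 + V\right) \left(4 + V\right)$)
$\left(966 - u\right) + a{\left(-149 \right)} = \left(966 - -8347\right) - \left(-3464 - 22201\right) = \left(966 + 8347\right) + \left(-112 + 22201 + 3576\right) = 9313 + 25665 = 34978$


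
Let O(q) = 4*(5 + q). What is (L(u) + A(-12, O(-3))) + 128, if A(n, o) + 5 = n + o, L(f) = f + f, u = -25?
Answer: 69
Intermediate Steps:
O(q) = 20 + 4*q
L(f) = 2*f
A(n, o) = -5 + n + o (A(n, o) = -5 + (n + o) = -5 + n + o)
(L(u) + A(-12, O(-3))) + 128 = (2*(-25) + (-5 - 12 + (20 + 4*(-3)))) + 128 = (-50 + (-5 - 12 + (20 - 12))) + 128 = (-50 + (-5 - 12 + 8)) + 128 = (-50 - 9) + 128 = -59 + 128 = 69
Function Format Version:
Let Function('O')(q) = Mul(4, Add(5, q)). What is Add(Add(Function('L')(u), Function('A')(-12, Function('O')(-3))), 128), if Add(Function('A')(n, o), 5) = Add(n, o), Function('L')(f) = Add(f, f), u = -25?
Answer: 69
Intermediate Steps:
Function('O')(q) = Add(20, Mul(4, q))
Function('L')(f) = Mul(2, f)
Function('A')(n, o) = Add(-5, n, o) (Function('A')(n, o) = Add(-5, Add(n, o)) = Add(-5, n, o))
Add(Add(Function('L')(u), Function('A')(-12, Function('O')(-3))), 128) = Add(Add(Mul(2, -25), Add(-5, -12, Add(20, Mul(4, -3)))), 128) = Add(Add(-50, Add(-5, -12, Add(20, -12))), 128) = Add(Add(-50, Add(-5, -12, 8)), 128) = Add(Add(-50, -9), 128) = Add(-59, 128) = 69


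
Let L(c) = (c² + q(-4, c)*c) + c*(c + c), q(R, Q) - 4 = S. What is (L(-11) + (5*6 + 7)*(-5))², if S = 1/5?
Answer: 434281/25 ≈ 17371.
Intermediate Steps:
S = ⅕ ≈ 0.20000
q(R, Q) = 21/5 (q(R, Q) = 4 + ⅕ = 21/5)
L(c) = 3*c² + 21*c/5 (L(c) = (c² + 21*c/5) + c*(c + c) = (c² + 21*c/5) + c*(2*c) = (c² + 21*c/5) + 2*c² = 3*c² + 21*c/5)
(L(-11) + (5*6 + 7)*(-5))² = ((⅗)*(-11)*(7 + 5*(-11)) + (5*6 + 7)*(-5))² = ((⅗)*(-11)*(7 - 55) + (30 + 7)*(-5))² = ((⅗)*(-11)*(-48) + 37*(-5))² = (1584/5 - 185)² = (659/5)² = 434281/25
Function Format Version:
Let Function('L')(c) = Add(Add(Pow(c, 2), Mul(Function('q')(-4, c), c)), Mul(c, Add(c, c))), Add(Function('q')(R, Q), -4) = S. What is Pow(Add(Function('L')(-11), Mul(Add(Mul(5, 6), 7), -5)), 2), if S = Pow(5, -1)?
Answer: Rational(434281, 25) ≈ 17371.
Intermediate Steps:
S = Rational(1, 5) ≈ 0.20000
Function('q')(R, Q) = Rational(21, 5) (Function('q')(R, Q) = Add(4, Rational(1, 5)) = Rational(21, 5))
Function('L')(c) = Add(Mul(3, Pow(c, 2)), Mul(Rational(21, 5), c)) (Function('L')(c) = Add(Add(Pow(c, 2), Mul(Rational(21, 5), c)), Mul(c, Add(c, c))) = Add(Add(Pow(c, 2), Mul(Rational(21, 5), c)), Mul(c, Mul(2, c))) = Add(Add(Pow(c, 2), Mul(Rational(21, 5), c)), Mul(2, Pow(c, 2))) = Add(Mul(3, Pow(c, 2)), Mul(Rational(21, 5), c)))
Pow(Add(Function('L')(-11), Mul(Add(Mul(5, 6), 7), -5)), 2) = Pow(Add(Mul(Rational(3, 5), -11, Add(7, Mul(5, -11))), Mul(Add(Mul(5, 6), 7), -5)), 2) = Pow(Add(Mul(Rational(3, 5), -11, Add(7, -55)), Mul(Add(30, 7), -5)), 2) = Pow(Add(Mul(Rational(3, 5), -11, -48), Mul(37, -5)), 2) = Pow(Add(Rational(1584, 5), -185), 2) = Pow(Rational(659, 5), 2) = Rational(434281, 25)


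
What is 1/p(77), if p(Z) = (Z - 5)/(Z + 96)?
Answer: 173/72 ≈ 2.4028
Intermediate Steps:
p(Z) = (-5 + Z)/(96 + Z)
1/p(77) = 1/((-5 + 77)/(96 + 77)) = 1/(72/173) = 173/72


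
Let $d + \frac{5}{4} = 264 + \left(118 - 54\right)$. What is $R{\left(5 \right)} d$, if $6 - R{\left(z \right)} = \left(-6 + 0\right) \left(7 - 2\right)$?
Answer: $11763$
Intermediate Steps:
$R{\left(z \right)} = 36$ ($R{\left(z \right)} = 6 - \left(-6 + 0\right) \left(7 - 2\right) = 6 - \left(-6\right) 5 = 6 - -30 = 6 + 30 = 36$)
$d = \frac{1307}{4}$ ($d = - \frac{5}{4} + \left(264 + \left(118 - 54\right)\right) = - \frac{5}{4} + \left(264 + 64\right) = - \frac{5}{4} + 328 = \frac{1307}{4} \approx 326.75$)
$R{\left(5 \right)} d = 36 \cdot \frac{1307}{4} = 11763$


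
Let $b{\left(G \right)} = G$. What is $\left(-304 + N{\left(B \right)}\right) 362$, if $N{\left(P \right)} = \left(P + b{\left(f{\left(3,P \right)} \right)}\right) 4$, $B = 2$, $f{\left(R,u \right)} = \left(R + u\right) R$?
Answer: $-85432$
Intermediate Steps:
$f{\left(R,u \right)} = R \left(R + u\right)$
$N{\left(P \right)} = 36 + 16 P$ ($N{\left(P \right)} = \left(P + 3 \left(3 + P\right)\right) 4 = \left(P + \left(9 + 3 P\right)\right) 4 = \left(9 + 4 P\right) 4 = 36 + 16 P$)
$\left(-304 + N{\left(B \right)}\right) 362 = \left(-304 + \left(36 + 16 \cdot 2\right)\right) 362 = \left(-304 + \left(36 + 32\right)\right) 362 = \left(-304 + 68\right) 362 = \left(-236\right) 362 = -85432$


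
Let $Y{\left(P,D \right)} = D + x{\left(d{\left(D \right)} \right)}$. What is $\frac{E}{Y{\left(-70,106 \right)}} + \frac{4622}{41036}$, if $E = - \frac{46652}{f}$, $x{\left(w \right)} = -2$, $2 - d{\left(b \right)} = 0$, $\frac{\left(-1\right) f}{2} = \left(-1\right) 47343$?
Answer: $\frac{2725000781}{25255975524} \approx 0.1079$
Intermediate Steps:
$f = 94686$ ($f = - 2 \left(\left(-1\right) 47343\right) = \left(-2\right) \left(-47343\right) = 94686$)
$d{\left(b \right)} = 2$ ($d{\left(b \right)} = 2 - 0 = 2 + 0 = 2$)
$E = - \frac{23326}{47343}$ ($E = - \frac{46652}{94686} = \left(-46652\right) \frac{1}{94686} = - \frac{23326}{47343} \approx -0.4927$)
$Y{\left(P,D \right)} = -2 + D$ ($Y{\left(P,D \right)} = D - 2 = -2 + D$)
$\frac{E}{Y{\left(-70,106 \right)}} + \frac{4622}{41036} = - \frac{23326}{47343 \left(-2 + 106\right)} + \frac{4622}{41036} = - \frac{23326}{47343 \cdot 104} + 4622 \cdot \frac{1}{41036} = \left(- \frac{23326}{47343}\right) \frac{1}{104} + \frac{2311}{20518} = - \frac{11663}{2461836} + \frac{2311}{20518} = \frac{2725000781}{25255975524}$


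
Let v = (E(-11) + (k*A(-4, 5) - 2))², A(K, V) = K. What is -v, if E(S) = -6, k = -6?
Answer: -256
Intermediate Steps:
v = 256 (v = (-6 + (-6*(-4) - 2))² = (-6 + (24 - 2))² = (-6 + 22)² = 16² = 256)
-v = -1*256 = -256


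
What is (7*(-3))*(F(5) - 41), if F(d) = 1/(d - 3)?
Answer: 1701/2 ≈ 850.50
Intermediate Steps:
F(d) = 1/(-3 + d)
(7*(-3))*(F(5) - 41) = (7*(-3))*(1/(-3 + 5) - 41) = -21*(1/2 - 41) = -21*(½ - 41) = -21*(-81/2) = 1701/2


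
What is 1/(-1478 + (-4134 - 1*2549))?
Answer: -1/8161 ≈ -0.00012253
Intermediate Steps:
1/(-1478 + (-4134 - 1*2549)) = 1/(-1478 + (-4134 - 2549)) = 1/(-1478 - 6683) = 1/(-8161) = -1/8161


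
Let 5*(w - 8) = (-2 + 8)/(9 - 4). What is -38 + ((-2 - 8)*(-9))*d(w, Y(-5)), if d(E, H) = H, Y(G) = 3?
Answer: 232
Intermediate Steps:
w = 206/25 (w = 8 + ((-2 + 8)/(9 - 4))/5 = 8 + (6/5)/5 = 8 + (6*(⅕))/5 = 8 + (⅕)*(6/5) = 8 + 6/25 = 206/25 ≈ 8.2400)
-38 + ((-2 - 8)*(-9))*d(w, Y(-5)) = -38 + ((-2 - 8)*(-9))*3 = -38 - 10*(-9)*3 = -38 + 90*3 = -38 + 270 = 232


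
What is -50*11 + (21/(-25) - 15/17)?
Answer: -234482/425 ≈ -551.72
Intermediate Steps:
-50*11 + (21/(-25) - 15/17) = -550 + (21*(-1/25) - 15*1/17) = -550 + (-21/25 - 15/17) = -550 - 732/425 = -234482/425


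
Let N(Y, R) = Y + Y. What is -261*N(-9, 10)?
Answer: 4698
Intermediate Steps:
N(Y, R) = 2*Y
-261*N(-9, 10) = -522*(-9) = -261*(-18) = 4698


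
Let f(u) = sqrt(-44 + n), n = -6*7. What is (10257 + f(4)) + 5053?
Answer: 15310 + I*sqrt(86) ≈ 15310.0 + 9.2736*I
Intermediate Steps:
n = -42
f(u) = I*sqrt(86) (f(u) = sqrt(-44 - 42) = sqrt(-86) = I*sqrt(86))
(10257 + f(4)) + 5053 = (10257 + I*sqrt(86)) + 5053 = 15310 + I*sqrt(86)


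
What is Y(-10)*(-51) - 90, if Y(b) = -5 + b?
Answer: 675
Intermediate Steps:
Y(-10)*(-51) - 90 = (-5 - 10)*(-51) - 90 = -15*(-51) - 90 = 765 - 90 = 675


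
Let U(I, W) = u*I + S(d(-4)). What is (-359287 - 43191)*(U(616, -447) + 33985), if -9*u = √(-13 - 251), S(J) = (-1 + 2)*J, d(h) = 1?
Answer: -13678617308 + 495852896*I*√66/9 ≈ -1.3679e+10 + 4.4759e+8*I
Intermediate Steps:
S(J) = J (S(J) = 1*J = J)
u = -2*I*√66/9 (u = -√(-13 - 251)/9 = -2*I*√66/9 ≈ -1.8053*I)
U(I, W) = 1 - 2*I*I*√66/9 (U(I, W) = (-2*I*√66/9)*I + 1 = -2*I*I*√66/9 + 1 = 1 - 2*I*I*√66/9)
(-359287 - 43191)*(U(616, -447) + 33985) = (-359287 - 43191)*((1 - 2/9*I*616*√66) + 33985) = -402478*((1 - 1232*I*√66/9) + 33985) = -402478*(33986 - 1232*I*√66/9) = -13678617308 + 495852896*I*√66/9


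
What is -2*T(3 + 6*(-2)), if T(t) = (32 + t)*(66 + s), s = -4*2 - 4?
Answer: -2484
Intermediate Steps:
s = -12 (s = -8 - 4 = -12)
T(t) = 1728 + 54*t (T(t) = (32 + t)*(66 - 12) = (32 + t)*54 = 1728 + 54*t)
-2*T(3 + 6*(-2)) = -2*(1728 + 54*(3 + 6*(-2))) = -2*(1728 + 54*(3 - 12)) = -2*(1728 + 54*(-9)) = -2*(1728 - 486) = -2*1242 = -2484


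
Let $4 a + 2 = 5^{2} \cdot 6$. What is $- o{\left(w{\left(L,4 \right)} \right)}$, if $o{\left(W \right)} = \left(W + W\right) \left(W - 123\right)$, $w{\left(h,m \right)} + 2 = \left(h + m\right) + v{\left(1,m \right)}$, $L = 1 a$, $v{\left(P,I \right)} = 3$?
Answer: $6804$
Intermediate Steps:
$a = 37$ ($a = - \frac{1}{2} + \frac{5^{2} \cdot 6}{4} = - \frac{1}{2} + \frac{25 \cdot 6}{4} = - \frac{1}{2} + \frac{1}{4} \cdot 150 = - \frac{1}{2} + \frac{75}{2} = 37$)
$L = 37$ ($L = 1 \cdot 37 = 37$)
$w{\left(h,m \right)} = 1 + h + m$ ($w{\left(h,m \right)} = -2 + \left(\left(h + m\right) + 3\right) = -2 + \left(3 + h + m\right) = 1 + h + m$)
$o{\left(W \right)} = 2 W \left(-123 + W\right)$
$- o{\left(w{\left(L,4 \right)} \right)} = - 2 \left(1 + 37 + 4\right) \left(-123 + \left(1 + 37 + 4\right)\right) = - 2 \cdot 42 \left(-123 + 42\right) = - 2 \cdot 42 \left(-81\right) = \left(-1\right) \left(-6804\right) = 6804$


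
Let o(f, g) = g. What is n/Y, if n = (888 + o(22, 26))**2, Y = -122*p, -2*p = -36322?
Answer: -417698/1107821 ≈ -0.37704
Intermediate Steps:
p = 18161 (p = -1/2*(-36322) = 18161)
Y = -2215642 (Y = -122*18161 = -2215642)
n = 835396 (n = (888 + 26)**2 = 914**2 = 835396)
n/Y = 835396/(-2215642) = 835396*(-1/2215642) = -417698/1107821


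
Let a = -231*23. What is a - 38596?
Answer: -43909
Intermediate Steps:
a = -5313
a - 38596 = -5313 - 38596 = -43909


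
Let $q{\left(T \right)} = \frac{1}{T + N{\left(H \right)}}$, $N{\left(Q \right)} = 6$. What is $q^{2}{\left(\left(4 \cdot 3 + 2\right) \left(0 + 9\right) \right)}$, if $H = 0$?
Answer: $\frac{1}{17424} \approx 5.7392 \cdot 10^{-5}$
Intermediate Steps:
$q{\left(T \right)} = \frac{1}{6 + T}$ ($q{\left(T \right)} = \frac{1}{T + 6} = \frac{1}{6 + T}$)
$q^{2}{\left(\left(4 \cdot 3 + 2\right) \left(0 + 9\right) \right)} = \left(\frac{1}{6 + \left(4 \cdot 3 + 2\right) \left(0 + 9\right)}\right)^{2} = \left(\frac{1}{6 + \left(12 + 2\right) 9}\right)^{2} = \left(\frac{1}{6 + 14 \cdot 9}\right)^{2} = \left(\frac{1}{6 + 126}\right)^{2} = \left(\frac{1}{132}\right)^{2} = \frac{1}{17424}$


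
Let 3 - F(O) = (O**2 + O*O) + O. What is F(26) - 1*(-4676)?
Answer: 3301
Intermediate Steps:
F(O) = 3 - O - 2*O**2 (F(O) = 3 - ((O**2 + O*O) + O) = 3 - ((O**2 + O**2) + O) = 3 - (2*O**2 + O) = 3 - (O + 2*O**2) = 3 + (-O - 2*O**2) = 3 - O - 2*O**2)
F(26) - 1*(-4676) = (3 - 1*26 - 2*26**2) - 1*(-4676) = (3 - 26 - 2*676) + 4676 = (3 - 26 - 1352) + 4676 = -1375 + 4676 = 3301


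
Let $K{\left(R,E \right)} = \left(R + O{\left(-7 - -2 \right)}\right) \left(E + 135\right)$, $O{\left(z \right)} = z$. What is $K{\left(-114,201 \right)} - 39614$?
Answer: $-79598$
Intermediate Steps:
$K{\left(R,E \right)} = \left(-5 + R\right) \left(135 + E\right)$ ($K{\left(R,E \right)} = \left(R - 5\right) \left(E + 135\right) = \left(R + \left(-7 + 2\right)\right) \left(135 + E\right) = \left(R - 5\right) \left(135 + E\right) = \left(-5 + R\right) \left(135 + E\right)$)
$K{\left(-114,201 \right)} - 39614 = \left(-675 - 1005 + 135 \left(-114\right) + 201 \left(-114\right)\right) - 39614 = \left(-675 - 1005 - 15390 - 22914\right) - 39614 = -39984 - 39614 = -79598$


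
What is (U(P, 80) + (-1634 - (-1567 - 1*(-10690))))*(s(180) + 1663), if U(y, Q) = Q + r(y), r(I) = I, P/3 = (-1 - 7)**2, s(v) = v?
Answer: -19323855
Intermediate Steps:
P = 192 (P = 3*(-1 - 7)**2 = 3*(-8)**2 = 3*64 = 192)
U(y, Q) = Q + y
(U(P, 80) + (-1634 - (-1567 - 1*(-10690))))*(s(180) + 1663) = ((80 + 192) + (-1634 - (-1567 - 1*(-10690))))*(180 + 1663) = (272 + (-1634 - (-1567 + 10690)))*1843 = (272 + (-1634 - 1*9123))*1843 = (272 + (-1634 - 9123))*1843 = (272 - 10757)*1843 = -10485*1843 = -19323855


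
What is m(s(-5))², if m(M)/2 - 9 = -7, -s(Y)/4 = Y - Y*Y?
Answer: 16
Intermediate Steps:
s(Y) = -4*Y + 4*Y² (s(Y) = -4*(Y - Y*Y) = -4*(Y - Y²) = -4*Y + 4*Y²)
m(M) = 4 (m(M) = 18 + 2*(-7) = 18 - 14 = 4)
m(s(-5))² = 4² = 16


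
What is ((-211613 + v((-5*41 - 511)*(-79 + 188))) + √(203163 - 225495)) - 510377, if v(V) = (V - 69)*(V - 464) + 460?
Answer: 6131773874 + 2*I*√5583 ≈ 6.1318e+9 + 149.44*I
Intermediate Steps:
v(V) = 460 + (-464 + V)*(-69 + V) (v(V) = (-69 + V)*(-464 + V) + 460 = (-464 + V)*(-69 + V) + 460 = 460 + (-464 + V)*(-69 + V))
((-211613 + v((-5*41 - 511)*(-79 + 188))) + √(203163 - 225495)) - 510377 = ((-211613 + (32476 + ((-5*41 - 511)*(-79 + 188))² - 533*(-5*41 - 511)*(-79 + 188))) + √(203163 - 225495)) - 510377 = ((-211613 + (32476 + ((-205 - 511)*109)² - 533*(-205 - 511)*109)) + √(-22332)) - 510377 = ((-211613 + (32476 + (-716*109)² - (-381628)*109)) + 2*I*√5583) - 510377 = ((-211613 + (32476 + (-78044)² - 533*(-78044))) + 2*I*√5583) - 510377 = ((-211613 + (32476 + 6090865936 + 41597452)) + 2*I*√5583) - 510377 = ((-211613 + 6132495864) + 2*I*√5583) - 510377 = (6132284251 + 2*I*√5583) - 510377 = 6131773874 + 2*I*√5583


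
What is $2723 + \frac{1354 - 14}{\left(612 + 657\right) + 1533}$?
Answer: $\frac{3815593}{1401} \approx 2723.5$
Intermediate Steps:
$2723 + \frac{1354 - 14}{\left(612 + 657\right) + 1533} = 2723 + \frac{1340}{1269 + 1533} = 2723 + \frac{1340}{2802} = 2723 + 1340 \cdot \frac{1}{2802} = 2723 + \frac{670}{1401} = \frac{3815593}{1401}$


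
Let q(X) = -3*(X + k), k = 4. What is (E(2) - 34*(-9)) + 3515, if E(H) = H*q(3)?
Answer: 3779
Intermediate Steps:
q(X) = -12 - 3*X (q(X) = -3*(X + 4) = -3*(4 + X) = -12 - 3*X)
E(H) = -21*H (E(H) = H*(-12 - 3*3) = H*(-12 - 9) = H*(-21) = -21*H)
(E(2) - 34*(-9)) + 3515 = (-21*2 - 34*(-9)) + 3515 = (-42 + 306) + 3515 = 264 + 3515 = 3779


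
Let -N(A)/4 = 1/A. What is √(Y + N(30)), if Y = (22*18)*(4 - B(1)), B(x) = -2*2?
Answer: √712770/15 ≈ 56.284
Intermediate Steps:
B(x) = -4
N(A) = -4/A
Y = 3168 (Y = (22*18)*(4 - 1*(-4)) = 396*(4 + 4) = 396*8 = 3168)
√(Y + N(30)) = √(3168 - 4/30) = √(3168 - 4*1/30) = √(3168 - 2/15) = √(47518/15) = √712770/15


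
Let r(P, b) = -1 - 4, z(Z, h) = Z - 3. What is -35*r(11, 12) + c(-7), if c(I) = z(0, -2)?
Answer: 172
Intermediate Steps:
z(Z, h) = -3 + Z
c(I) = -3 (c(I) = -3 + 0 = -3)
r(P, b) = -5
-35*r(11, 12) + c(-7) = -35*(-5) - 3 = 175 - 3 = 172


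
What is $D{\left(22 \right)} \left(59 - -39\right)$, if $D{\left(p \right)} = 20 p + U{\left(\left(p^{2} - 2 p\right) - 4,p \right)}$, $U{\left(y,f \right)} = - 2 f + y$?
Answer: $81536$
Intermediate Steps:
$U{\left(y,f \right)} = y - 2 f$
$D{\left(p \right)} = -4 + p^{2} + 16 p$ ($D{\left(p \right)} = 20 p - \left(4 - p^{2} + 4 p\right) = -4 + p^{2} + 16 p$)
$D{\left(22 \right)} \left(59 - -39\right) = \left(-4 + 22^{2} + 16 \cdot 22\right) \left(59 - -39\right) = \left(-4 + 484 + 352\right) \left(59 + 39\right) = 832 \cdot 98 = 81536$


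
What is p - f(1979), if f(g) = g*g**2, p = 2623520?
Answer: -7748013219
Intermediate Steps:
f(g) = g**3
p - f(1979) = 2623520 - 1*1979**3 = 2623520 - 1*7750636739 = 2623520 - 7750636739 = -7748013219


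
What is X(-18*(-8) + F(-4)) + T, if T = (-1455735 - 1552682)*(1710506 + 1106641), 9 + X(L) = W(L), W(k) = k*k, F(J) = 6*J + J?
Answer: -8475152912852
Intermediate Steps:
F(J) = 7*J
W(k) = k²
X(L) = -9 + L²
T = -8475152926299 (T = -3008417*2817147 = -8475152926299)
X(-18*(-8) + F(-4)) + T = (-9 + (-18*(-8) + 7*(-4))²) - 8475152926299 = (-9 + (144 - 28)²) - 8475152926299 = (-9 + 116²) - 8475152926299 = (-9 + 13456) - 8475152926299 = 13447 - 8475152926299 = -8475152912852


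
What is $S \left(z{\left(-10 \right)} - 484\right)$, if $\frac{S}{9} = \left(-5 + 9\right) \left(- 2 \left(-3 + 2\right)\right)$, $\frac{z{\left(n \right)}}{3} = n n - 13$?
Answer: $-16056$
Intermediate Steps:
$z{\left(n \right)} = -39 + 3 n^{2}$ ($z{\left(n \right)} = 3 \left(n n - 13\right) = 3 \left(n^{2} - 13\right) = 3 \left(-13 + n^{2}\right) = -39 + 3 n^{2}$)
$S = 72$ ($S = 9 \left(-5 + 9\right) \left(- 2 \left(-3 + 2\right)\right) = 9 \cdot 4 \left(\left(-2\right) \left(-1\right)\right) = 9 \cdot 4 \cdot 2 = 9 \cdot 8 = 72$)
$S \left(z{\left(-10 \right)} - 484\right) = 72 \left(\left(-39 + 3 \left(-10\right)^{2}\right) - 484\right) = 72 \left(\left(-39 + 3 \cdot 100\right) - 484\right) = 72 \left(\left(-39 + 300\right) - 484\right) = 72 \left(261 - 484\right) = 72 \left(-223\right) = -16056$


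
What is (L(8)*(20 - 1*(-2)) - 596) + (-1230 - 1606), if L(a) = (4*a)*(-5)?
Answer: -6952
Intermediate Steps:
L(a) = -20*a
(L(8)*(20 - 1*(-2)) - 596) + (-1230 - 1606) = ((-20*8)*(20 - 1*(-2)) - 596) + (-1230 - 1606) = (-160*(20 + 2) - 596) - 2836 = (-160*22 - 596) - 2836 = (-3520 - 596) - 2836 = -4116 - 2836 = -6952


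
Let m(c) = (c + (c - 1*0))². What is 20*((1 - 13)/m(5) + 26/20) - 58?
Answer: -172/5 ≈ -34.400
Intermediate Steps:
m(c) = 4*c² (m(c) = (c + (c + 0))² = (c + c)² = (2*c)² = 4*c²)
20*((1 - 13)/m(5) + 26/20) - 58 = 20*((1 - 13)/((4*5²)) + 26/20) - 58 = 20*(-12/(4*25) + 26*(1/20)) - 58 = 20*(-12/100 + 13/10) - 58 = 20*(-12*1/100 + 13/10) - 58 = 20*(-3/25 + 13/10) - 58 = 20*(59/50) - 58 = 118/5 - 58 = -172/5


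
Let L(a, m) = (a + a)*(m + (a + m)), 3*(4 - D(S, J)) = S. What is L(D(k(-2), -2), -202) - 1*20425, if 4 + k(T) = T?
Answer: -25201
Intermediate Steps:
k(T) = -4 + T
D(S, J) = 4 - S/3
L(a, m) = 2*a*(a + 2*m) (L(a, m) = (2*a)*(a + 2*m) = 2*a*(a + 2*m))
L(D(k(-2), -2), -202) - 1*20425 = 2*(4 - (-4 - 2)/3)*((4 - (-4 - 2)/3) + 2*(-202)) - 1*20425 = 2*(4 - ⅓*(-6))*((4 - ⅓*(-6)) - 404) - 20425 = 2*(4 + 2)*((4 + 2) - 404) - 20425 = 2*6*(6 - 404) - 20425 = 2*6*(-398) - 20425 = -4776 - 20425 = -25201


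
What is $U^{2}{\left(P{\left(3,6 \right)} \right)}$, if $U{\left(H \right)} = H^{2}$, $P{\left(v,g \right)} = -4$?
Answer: $256$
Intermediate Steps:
$U^{2}{\left(P{\left(3,6 \right)} \right)} = \left(\left(-4\right)^{2}\right)^{2} = 16^{2} = 256$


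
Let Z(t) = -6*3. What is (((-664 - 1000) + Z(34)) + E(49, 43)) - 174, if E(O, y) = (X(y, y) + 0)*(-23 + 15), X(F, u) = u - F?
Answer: -1856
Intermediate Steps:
Z(t) = -18
E(O, y) = 0 (E(O, y) = ((y - y) + 0)*(-23 + 15) = (0 + 0)*(-8) = 0*(-8) = 0)
(((-664 - 1000) + Z(34)) + E(49, 43)) - 174 = (((-664 - 1000) - 18) + 0) - 174 = ((-1664 - 18) + 0) - 174 = (-1682 + 0) - 174 = -1682 - 174 = -1856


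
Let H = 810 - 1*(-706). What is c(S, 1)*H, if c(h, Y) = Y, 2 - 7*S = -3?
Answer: 1516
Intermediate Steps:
S = 5/7 (S = 2/7 - ⅐*(-3) = 2/7 + 3/7 = 5/7 ≈ 0.71429)
H = 1516 (H = 810 + 706 = 1516)
c(S, 1)*H = 1*1516 = 1516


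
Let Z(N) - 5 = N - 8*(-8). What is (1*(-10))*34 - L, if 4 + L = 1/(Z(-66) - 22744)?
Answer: -7640975/22741 ≈ -336.00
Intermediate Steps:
Z(N) = 69 + N (Z(N) = 5 + (N - 8*(-8)) = 5 + (N + 64) = 5 + (64 + N) = 69 + N)
L = -90965/22741 (L = -4 + 1/((69 - 66) - 22744) = -4 + 1/(3 - 22744) = -4 + 1/(-22741) = -4 - 1/22741 = -90965/22741 ≈ -4.0000)
(1*(-10))*34 - L = (1*(-10))*34 - 1*(-90965/22741) = -10*34 + 90965/22741 = -340 + 90965/22741 = -7640975/22741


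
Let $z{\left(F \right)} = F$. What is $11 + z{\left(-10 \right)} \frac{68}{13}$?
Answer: $- \frac{537}{13} \approx -41.308$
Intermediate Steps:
$11 + z{\left(-10 \right)} \frac{68}{13} = 11 - 10 \cdot \frac{68}{13} = 11 - 10 \cdot 68 \cdot \frac{1}{13} = 11 - \frac{680}{13} = - \frac{537}{13}$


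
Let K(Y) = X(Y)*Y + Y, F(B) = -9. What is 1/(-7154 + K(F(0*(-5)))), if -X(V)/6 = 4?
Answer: -1/6947 ≈ -0.00014395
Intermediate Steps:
X(V) = -24 (X(V) = -6*4 = -24)
K(Y) = -23*Y (K(Y) = -24*Y + Y = -23*Y)
1/(-7154 + K(F(0*(-5)))) = 1/(-7154 - 23*(-9)) = 1/(-7154 + 207) = 1/(-6947) = -1/6947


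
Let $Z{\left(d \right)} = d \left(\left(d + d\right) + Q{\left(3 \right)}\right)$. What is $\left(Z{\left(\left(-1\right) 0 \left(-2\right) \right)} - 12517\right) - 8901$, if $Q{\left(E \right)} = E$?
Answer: $-21418$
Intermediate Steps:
$Z{\left(d \right)} = d \left(3 + 2 d\right)$ ($Z{\left(d \right)} = d \left(\left(d + d\right) + 3\right) = d \left(2 d + 3\right) = d \left(3 + 2 d\right)$)
$\left(Z{\left(\left(-1\right) 0 \left(-2\right) \right)} - 12517\right) - 8901 = \left(\left(-1\right) 0 \left(-2\right) \left(3 + 2 \left(-1\right) 0 \left(-2\right)\right) - 12517\right) - 8901 = \left(0 \left(-2\right) \left(3 + 2 \cdot 0 \left(-2\right)\right) - 12517\right) - 8901 = \left(0 \left(3 + 2 \cdot 0\right) - 12517\right) - 8901 = \left(0 \left(3 + 0\right) - 12517\right) - 8901 = \left(0 \cdot 3 - 12517\right) - 8901 = \left(0 - 12517\right) - 8901 = -12517 - 8901 = -21418$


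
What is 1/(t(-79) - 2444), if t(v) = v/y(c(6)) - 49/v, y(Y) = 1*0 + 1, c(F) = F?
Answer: -79/199268 ≈ -0.00039645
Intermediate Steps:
y(Y) = 1 (y(Y) = 0 + 1 = 1)
t(v) = v - 49/v (t(v) = v/1 - 49/v = v*1 - 49/v = v - 49/v)
1/(t(-79) - 2444) = 1/((-79 - 49/(-79)) - 2444) = 1/((-79 - 49*(-1/79)) - 2444) = 1/((-79 + 49/79) - 2444) = 1/(-6192/79 - 2444) = 1/(-199268/79) = -79/199268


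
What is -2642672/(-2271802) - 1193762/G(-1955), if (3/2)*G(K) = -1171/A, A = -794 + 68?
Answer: -1476677497288562/1330140071 ≈ -1.1102e+6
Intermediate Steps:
A = -726
G(K) = 1171/1089 (G(K) = 2*(-1171/(-726))/3 = 2*(-1171*(-1/726))/3 = (⅔)*(1171/726) = 1171/1089)
-2642672/(-2271802) - 1193762/G(-1955) = -2642672/(-2271802) - 1193762/1171/1089 = -2642672*(-1/2271802) - 1193762*1089/1171 = 1321336/1135901 - 1300006818/1171 = -1476677497288562/1330140071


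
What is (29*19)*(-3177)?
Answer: -1750527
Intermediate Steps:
(29*19)*(-3177) = 551*(-3177) = -1750527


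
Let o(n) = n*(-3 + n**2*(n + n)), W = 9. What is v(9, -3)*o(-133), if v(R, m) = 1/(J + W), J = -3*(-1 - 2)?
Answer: 625801841/18 ≈ 3.4767e+7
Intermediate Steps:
J = 9 (J = -3*(-3) = 9)
o(n) = n*(-3 + 2*n**3) (o(n) = n*(-3 + n**2*(2*n)) = n*(-3 + 2*n**3))
v(R, m) = 1/18 (v(R, m) = 1/(9 + 9) = 1/18)
v(9, -3)*o(-133) = (-133*(-3 + 2*(-133)**3))/18 = (-133*(-3 + 2*(-2352637)))/18 = (-133*(-3 - 4705274))/18 = (-133*(-4705277))/18 = (1/18)*625801841 = 625801841/18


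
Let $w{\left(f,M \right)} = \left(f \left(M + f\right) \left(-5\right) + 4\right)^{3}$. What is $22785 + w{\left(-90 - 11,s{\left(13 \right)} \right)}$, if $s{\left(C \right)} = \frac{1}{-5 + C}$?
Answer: $- \frac{67669416380586607}{512} \approx -1.3217 \cdot 10^{14}$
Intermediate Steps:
$w{\left(f,M \right)} = \left(4 + f \left(- 5 M - 5 f\right)\right)^{3}$ ($w{\left(f,M \right)} = \left(f \left(- 5 M - 5 f\right) + 4\right)^{3} = \left(4 + f \left(- 5 M - 5 f\right)\right)^{3}$)
$22785 + w{\left(-90 - 11,s{\left(13 \right)} \right)} = 22785 - \left(-4 + 5 \left(-90 - 11\right)^{2} + \frac{5 \left(-90 - 11\right)}{-5 + 13}\right)^{3} = 22785 - \left(-4 + 5 \left(-90 - 11\right)^{2} + \frac{5 \left(-90 - 11\right)}{8}\right)^{3} = 22785 - \left(-4 + 5 \left(-101\right)^{2} + 5 \cdot \frac{1}{8} \left(-101\right)\right)^{3} = 22785 - \left(-4 + 5 \cdot 10201 - \frac{505}{8}\right)^{3} = 22785 - \left(-4 + 51005 - \frac{505}{8}\right)^{3} = 22785 - \left(\frac{407503}{8}\right)^{3} = 22785 - \frac{67669416392252527}{512} = - \frac{67669416380586607}{512}$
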